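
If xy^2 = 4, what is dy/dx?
Apply d/dx to both sides, remembering that y depends on x. Each occurrence of y therefore brings in a y' = dy/dx via the chain rule.

With F(x, y) equal to the left-hand side minus the right, differentiate F term by term:
  d/dx[xy^2] = 2xy·y' + y^2
  d/dx[-4] = 0
Adding these up, d/dx[F] = 0 becomes
  (y^2) + (2xy)·y' = 0,
so isolating y',
  dy/dx = -(y^2)/(2xy) = -y/(2x)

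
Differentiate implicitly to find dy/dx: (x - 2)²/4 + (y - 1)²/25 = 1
Take d/dx of both sides. Since y is implicitly a function of x, the chain rule attaches a y' = dy/dx factor whenever we differentiate through y.

Set F(x, y) = (left side) − (right side), so the curve is F = 0. Differentiating each term of F:
  d/dx[(x - 2)^2/4] = x/2 - 1
  d/dx[(y - 1)^2/25] = 2·y'(y - 1)/25
  d/dx[-1] = 0

Collecting, the y'-free part is the partial derivative in x and the y' coefficient is the partial derivative in y:
  ∂F/∂x = x/2 - 1
  ∂F/∂y = 2y/25 - 2/25

so d/dx[F(x, y(x))] = ∂F/∂x + (∂F/∂y)·y' = 0. Rearranging,
  dy/dx = -(∂F/∂x)/(∂F/∂y) = -(x/2 - 1)/(2y/25 - 2/25)
        = -((x - 2)/2)/(2(y - 1)/25) = 25(2 - x)/(4(y - 1))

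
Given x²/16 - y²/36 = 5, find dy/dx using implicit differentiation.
Take d/dx of both sides. Since y is implicitly a function of x, the chain rule attaches a y' = dy/dx factor whenever we differentiate through y.

Set F(x, y) = (left side) − (right side), so the curve is F = 0. Differentiating each term of F:
  d/dx[x^2/16] = x/8
  d/dx[-y^2/36] = -y·y'/18
  d/dx[-5] = 0

Collecting, the y'-free part is the partial derivative in x and the y' coefficient is the partial derivative in y:
  ∂F/∂x = x/8
  ∂F/∂y = -y/18

so d/dx[F(x, y(x))] = ∂F/∂x + (∂F/∂y)·y' = 0. Rearranging,
  dy/dx = -(∂F/∂x)/(∂F/∂y) = -(x/8)/(-y/18) = 9x/(4y)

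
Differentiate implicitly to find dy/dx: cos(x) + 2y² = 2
Differentiate the relation implicitly: treat y = y(x) and apply the chain rule, so every y-derivative picks up a y' = dy/dx factor.

With everything moved to the left-hand side, differentiate term by term:
  d/dx[2y^2] = 4y·y'
  d/dx[cos(x)] = -sin(x)
  d/dx[-2] = 0

Separating the contributions that come from x directly and those that come through y:
  without y':      -sin(x)
  multiplying y':  4y

so (-sin(x)) + (4y)·y' = 0, and therefore
  dy/dx = -(-sin(x))/(4y) = sin(x)/(4y)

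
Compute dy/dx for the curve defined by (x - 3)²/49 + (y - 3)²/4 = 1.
Apply d/dx to both sides, remembering that y depends on x. Each occurrence of y therefore brings in a y' = dy/dx via the chain rule.

With F(x, y) equal to the left-hand side minus the right, differentiate F term by term:
  d/dx[(x - 3)^2/49] = 2x/49 - 6/49
  d/dx[(y - 3)^2/4] = y'(y - 3)/2
  d/dx[-1] = 0
Adding these up, d/dx[F] = 0 becomes
  (2x/49 - 6/49) + (y/2 - 3/2)·y' = 0,
so isolating y',
  dy/dx = -(2x/49 - 6/49)/(y/2 - 3/2)
        = -(2(x - 3)/49)/((y - 3)/2) = 4(3 - x)/(49(y - 3))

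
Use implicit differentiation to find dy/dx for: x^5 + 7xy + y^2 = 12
Differentiate both sides with respect to x, treating y as y(x). By the chain rule, any term containing y contributes a factor of y' = dy/dx when we differentiate it.

Move every term to one side and write the relation as F(x, y) = 0. Term by term,
  d/dx[x^5] = 5x^4
  d/dx[7xy] = 7x·y' + 7y
  d/dx[y^2] = 2y·y'
  d/dx[-12] = 0

The pieces without y' make up ∂F/∂x and the coefficient of y' is ∂F/∂y:
  ∂F/∂x = 5x^4 + 7y,
  ∂F/∂y = 7x + 2y.

Since d/dx[F] = ∂F/∂x + (∂F/∂y)·y' = 0, solve for y':
  (∂F/∂y)·y' = -∂F/∂x
  dy/dx = -(∂F/∂x)/(∂F/∂y) = -(5x^4 + 7y)/(7x + 2y) = (-5x^4 - 7y)/(7x + 2y)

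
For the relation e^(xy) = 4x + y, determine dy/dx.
Apply d/dx to both sides, remembering that y depends on x. Each occurrence of y therefore brings in a y' = dy/dx via the chain rule.

With F(x, y) equal to the left-hand side minus the right, differentiate F term by term:
  d/dx[-4x] = -4
  d/dx[-y] = -y'
  d/dx[e^(xy)] = (x·y' + y)·e^(xy)
Adding these up, d/dx[F] = 0 becomes
  (y·e^(xy) - 4) + (x·e^(xy) - 1)·y' = 0,
so isolating y',
  dy/dx = -(y·e^(xy) - 4)/(x·e^(xy) - 1) = (-y·e^(xy) + 4)/(x·e^(xy) - 1)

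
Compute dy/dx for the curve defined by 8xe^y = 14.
Take d/dx of both sides. Since y is implicitly a function of x, the chain rule attaches a y' = dy/dx factor whenever we differentiate through y.

Set F(x, y) = (left side) − (right side), so the curve is F = 0. Differentiating each term of F:
  d/dx[8x·e^(y)] = 8x·y'·e^(y) + 8e^(y)
  d/dx[-14] = 0

Collecting, the y'-free part is the partial derivative in x and the y' coefficient is the partial derivative in y:
  ∂F/∂x = 8e^(y)
  ∂F/∂y = 8x·e^(y)

so d/dx[F(x, y(x))] = ∂F/∂x + (∂F/∂y)·y' = 0. Rearranging,
  dy/dx = -(∂F/∂x)/(∂F/∂y) = -(8e^(y))/(8x·e^(y)) = -1/x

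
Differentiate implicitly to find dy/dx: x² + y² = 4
Apply d/dx to both sides, remembering that y depends on x. Each occurrence of y therefore brings in a y' = dy/dx via the chain rule.

With F(x, y) equal to the left-hand side minus the right, differentiate F term by term:
  d/dx[x^2] = 2x
  d/dx[y^2] = 2y·y'
  d/dx[-4] = 0
Adding these up, d/dx[F] = 0 becomes
  (2x) + (2y)·y' = 0,
so isolating y',
  dy/dx = -(2x)/(2y) = -x/y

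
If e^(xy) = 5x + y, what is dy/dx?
Differentiate the relation implicitly: treat y = y(x) and apply the chain rule, so every y-derivative picks up a y' = dy/dx factor.

With everything moved to the left-hand side, differentiate term by term:
  d/dx[-5x] = -5
  d/dx[-y] = -y'
  d/dx[e^(xy)] = (x·y' + y)·e^(xy)

Separating the contributions that come from x directly and those that come through y:
  without y':      y·e^(xy) - 5
  multiplying y':  x·e^(xy) - 1

so (y·e^(xy) - 5) + (x·e^(xy) - 1)·y' = 0, and therefore
  dy/dx = -(y·e^(xy) - 5)/(x·e^(xy) - 1) = (-y·e^(xy) + 5)/(x·e^(xy) - 1)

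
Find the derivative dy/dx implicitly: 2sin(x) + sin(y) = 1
Differentiate both sides with respect to x, treating y as y(x). By the chain rule, any term containing y contributes a factor of y' = dy/dx when we differentiate it.

Move every term to one side and write the relation as F(x, y) = 0. Term by term,
  d/dx[2sin(x)] = 2cos(x)
  d/dx[sin(y)] = y'·cos(y)
  d/dx[-1] = 0

The pieces without y' make up ∂F/∂x and the coefficient of y' is ∂F/∂y:
  ∂F/∂x = 2cos(x),
  ∂F/∂y = cos(y).

Since d/dx[F] = ∂F/∂x + (∂F/∂y)·y' = 0, solve for y':
  (∂F/∂y)·y' = -∂F/∂x
  dy/dx = -(∂F/∂x)/(∂F/∂y) = -(2cos(x))/(cos(y)) = -2cos(x)/cos(y)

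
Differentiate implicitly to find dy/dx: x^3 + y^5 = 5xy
Apply d/dx to both sides, remembering that y depends on x. Each occurrence of y therefore brings in a y' = dy/dx via the chain rule.

With F(x, y) equal to the left-hand side minus the right, differentiate F term by term:
  d/dx[x^3] = 3x^2
  d/dx[-5xy] = -5x·y' - 5y
  d/dx[y^5] = 5y^4·y'
Adding these up, d/dx[F] = 0 becomes
  (3x^2 - 5y) + (-5x + 5y^4)·y' = 0,
so isolating y',
  dy/dx = -(3x^2 - 5y)/(-5x + 5y^4) = (3x^2/5 - y)/(x - y^4)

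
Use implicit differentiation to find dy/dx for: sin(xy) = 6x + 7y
Differentiate the relation implicitly: treat y = y(x) and apply the chain rule, so every y-derivative picks up a y' = dy/dx factor.

With everything moved to the left-hand side, differentiate term by term:
  d/dx[-6x] = -6
  d/dx[-7y] = -7·y'
  d/dx[sin(xy)] = (x·y' + y)·cos(xy)

Separating the contributions that come from x directly and those that come through y:
  without y':      y·cos(xy) - 6
  multiplying y':  x·cos(xy) - 7

so (y·cos(xy) - 6) + (x·cos(xy) - 7)·y' = 0, and therefore
  dy/dx = -(y·cos(xy) - 6)/(x·cos(xy) - 7) = (-y·cos(xy) + 6)/(x·cos(xy) - 7)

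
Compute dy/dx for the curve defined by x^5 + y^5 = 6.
Differentiate both sides with respect to x, treating y as y(x). By the chain rule, any term containing y contributes a factor of y' = dy/dx when we differentiate it.

Move every term to one side and write the relation as F(x, y) = 0. Term by term,
  d/dx[x^5] = 5x^4
  d/dx[y^5] = 5y^4·y'
  d/dx[-6] = 0

The pieces without y' make up ∂F/∂x and the coefficient of y' is ∂F/∂y:
  ∂F/∂x = 5x^4,
  ∂F/∂y = 5y^4.

Since d/dx[F] = ∂F/∂x + (∂F/∂y)·y' = 0, solve for y':
  (∂F/∂y)·y' = -∂F/∂x
  dy/dx = -(∂F/∂x)/(∂F/∂y) = -(5x^4)/(5y^4) = -x^4/y^4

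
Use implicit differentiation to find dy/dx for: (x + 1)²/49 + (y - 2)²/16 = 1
Take d/dx of both sides. Since y is implicitly a function of x, the chain rule attaches a y' = dy/dx factor whenever we differentiate through y.

Set F(x, y) = (left side) − (right side), so the curve is F = 0. Differentiating each term of F:
  d/dx[(x + 1)^2/49] = 2x/49 + 2/49
  d/dx[(y - 2)^2/16] = y'(y - 2)/8
  d/dx[-1] = 0

Collecting, the y'-free part is the partial derivative in x and the y' coefficient is the partial derivative in y:
  ∂F/∂x = 2x/49 + 2/49
  ∂F/∂y = y/8 - 1/4

so d/dx[F(x, y(x))] = ∂F/∂x + (∂F/∂y)·y' = 0. Rearranging,
  dy/dx = -(∂F/∂x)/(∂F/∂y) = -(2x/49 + 2/49)/(y/8 - 1/4)
        = -(2(x + 1)/49)/((y - 2)/8) = 16(-x - 1)/(49(y - 2))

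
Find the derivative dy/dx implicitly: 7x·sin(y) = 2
Differentiate both sides with respect to x, treating y as y(x). By the chain rule, any term containing y contributes a factor of y' = dy/dx when we differentiate it.

Move every term to one side and write the relation as F(x, y) = 0. Term by term,
  d/dx[7x·sin(y)] = 7x·y'·cos(y) + 7sin(y)
  d/dx[-2] = 0

The pieces without y' make up ∂F/∂x and the coefficient of y' is ∂F/∂y:
  ∂F/∂x = 7sin(y),
  ∂F/∂y = 7x·cos(y).

Since d/dx[F] = ∂F/∂x + (∂F/∂y)·y' = 0, solve for y':
  (∂F/∂y)·y' = -∂F/∂x
  dy/dx = -(∂F/∂x)/(∂F/∂y) = -(7sin(y))/(7x·cos(y)) = -tan(y)/x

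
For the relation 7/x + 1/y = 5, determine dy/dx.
Take d/dx of both sides. Since y is implicitly a function of x, the chain rule attaches a y' = dy/dx factor whenever we differentiate through y.

Set F(x, y) = (left side) − (right side), so the curve is F = 0. Differentiating each term of F:
  d/dx[1/y] = -y'/y^2
  d/dx[7/x] = -7/x^2
  d/dx[-5] = 0

Collecting, the y'-free part is the partial derivative in x and the y' coefficient is the partial derivative in y:
  ∂F/∂x = -7/x^2
  ∂F/∂y = -1/y^2

so d/dx[F(x, y(x))] = ∂F/∂x + (∂F/∂y)·y' = 0. Rearranging,
  dy/dx = -(∂F/∂x)/(∂F/∂y) = -(-7/x^2)/(-1/y^2) = -7y^2/x^2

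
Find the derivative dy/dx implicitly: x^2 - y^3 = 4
Differentiate both sides with respect to x, treating y as y(x). By the chain rule, any term containing y contributes a factor of y' = dy/dx when we differentiate it.

Move every term to one side and write the relation as F(x, y) = 0. Term by term,
  d/dx[x^2] = 2x
  d/dx[-y^3] = -3y^2·y'
  d/dx[-4] = 0

The pieces without y' make up ∂F/∂x and the coefficient of y' is ∂F/∂y:
  ∂F/∂x = 2x,
  ∂F/∂y = -3y^2.

Since d/dx[F] = ∂F/∂x + (∂F/∂y)·y' = 0, solve for y':
  (∂F/∂y)·y' = -∂F/∂x
  dy/dx = -(∂F/∂x)/(∂F/∂y) = -(2x)/(-3y^2) = 2x/(3y^2)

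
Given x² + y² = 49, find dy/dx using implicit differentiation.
Apply d/dx to both sides, remembering that y depends on x. Each occurrence of y therefore brings in a y' = dy/dx via the chain rule.

With F(x, y) equal to the left-hand side minus the right, differentiate F term by term:
  d/dx[x^2] = 2x
  d/dx[y^2] = 2y·y'
  d/dx[-49] = 0
Adding these up, d/dx[F] = 0 becomes
  (2x) + (2y)·y' = 0,
so isolating y',
  dy/dx = -(2x)/(2y) = -x/y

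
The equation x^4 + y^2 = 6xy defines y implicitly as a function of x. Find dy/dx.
Differentiate the relation implicitly: treat y = y(x) and apply the chain rule, so every y-derivative picks up a y' = dy/dx factor.

With everything moved to the left-hand side, differentiate term by term:
  d/dx[x^4] = 4x^3
  d/dx[-6xy] = -6x·y' - 6y
  d/dx[y^2] = 2y·y'

Separating the contributions that come from x directly and those that come through y:
  without y':      4x^3 - 6y
  multiplying y':  -6x + 2y

so (4x^3 - 6y) + (-6x + 2y)·y' = 0, and therefore
  dy/dx = -(4x^3 - 6y)/(-6x + 2y) = (2x^3 - 3y)/(3x - y)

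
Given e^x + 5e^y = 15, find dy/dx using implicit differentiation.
Take d/dx of both sides. Since y is implicitly a function of x, the chain rule attaches a y' = dy/dx factor whenever we differentiate through y.

Set F(x, y) = (left side) − (right side), so the curve is F = 0. Differentiating each term of F:
  d/dx[e^(x)] = e^(x)
  d/dx[5e^(y)] = 5·y'·e^(y)
  d/dx[-15] = 0

Collecting, the y'-free part is the partial derivative in x and the y' coefficient is the partial derivative in y:
  ∂F/∂x = e^(x)
  ∂F/∂y = 5e^(y)

so d/dx[F(x, y(x))] = ∂F/∂x + (∂F/∂y)·y' = 0. Rearranging,
  dy/dx = -(∂F/∂x)/(∂F/∂y) = -(e^(x))/(5e^(y)) = -e^(x - y)/5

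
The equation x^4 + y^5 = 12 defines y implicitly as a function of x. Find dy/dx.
Differentiate the relation implicitly: treat y = y(x) and apply the chain rule, so every y-derivative picks up a y' = dy/dx factor.

With everything moved to the left-hand side, differentiate term by term:
  d/dx[x^4] = 4x^3
  d/dx[y^5] = 5y^4·y'
  d/dx[-12] = 0

Separating the contributions that come from x directly and those that come through y:
  without y':      4x^3
  multiplying y':  5y^4

so (4x^3) + (5y^4)·y' = 0, and therefore
  dy/dx = -(4x^3)/(5y^4) = -4x^3/(5y^4)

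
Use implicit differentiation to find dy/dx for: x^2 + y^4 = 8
Take d/dx of both sides. Since y is implicitly a function of x, the chain rule attaches a y' = dy/dx factor whenever we differentiate through y.

Set F(x, y) = (left side) − (right side), so the curve is F = 0. Differentiating each term of F:
  d/dx[x^2] = 2x
  d/dx[y^4] = 4y^3·y'
  d/dx[-8] = 0

Collecting, the y'-free part is the partial derivative in x and the y' coefficient is the partial derivative in y:
  ∂F/∂x = 2x
  ∂F/∂y = 4y^3

so d/dx[F(x, y(x))] = ∂F/∂x + (∂F/∂y)·y' = 0. Rearranging,
  dy/dx = -(∂F/∂x)/(∂F/∂y) = -(2x)/(4y^3) = -x/(2y^3)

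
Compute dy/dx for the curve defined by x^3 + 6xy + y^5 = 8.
Differentiate the relation implicitly: treat y = y(x) and apply the chain rule, so every y-derivative picks up a y' = dy/dx factor.

With everything moved to the left-hand side, differentiate term by term:
  d/dx[x^3] = 3x^2
  d/dx[6xy] = 6x·y' + 6y
  d/dx[y^5] = 5y^4·y'
  d/dx[-8] = 0

Separating the contributions that come from x directly and those that come through y:
  without y':      3x^2 + 6y
  multiplying y':  6x + 5y^4

so (3x^2 + 6y) + (6x + 5y^4)·y' = 0, and therefore
  dy/dx = -(3x^2 + 6y)/(6x + 5y^4) = 3(-x^2 - 2y)/(6x + 5y^4)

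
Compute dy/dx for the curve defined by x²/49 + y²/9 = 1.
Apply d/dx to both sides, remembering that y depends on x. Each occurrence of y therefore brings in a y' = dy/dx via the chain rule.

With F(x, y) equal to the left-hand side minus the right, differentiate F term by term:
  d/dx[x^2/49] = 2x/49
  d/dx[y^2/9] = 2y·y'/9
  d/dx[-1] = 0
Adding these up, d/dx[F] = 0 becomes
  (2x/49) + (2y/9)·y' = 0,
so isolating y',
  dy/dx = -(2x/49)/(2y/9) = -9x/(49y)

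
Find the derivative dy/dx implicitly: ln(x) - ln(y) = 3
Take d/dx of both sides. Since y is implicitly a function of x, the chain rule attaches a y' = dy/dx factor whenever we differentiate through y.

Set F(x, y) = (left side) − (right side), so the curve is F = 0. Differentiating each term of F:
  d/dx[ln(x)] = 1/x
  d/dx[-ln(y)] = -y'/y
  d/dx[-3] = 0

Collecting, the y'-free part is the partial derivative in x and the y' coefficient is the partial derivative in y:
  ∂F/∂x = 1/x
  ∂F/∂y = -1/y

so d/dx[F(x, y(x))] = ∂F/∂x + (∂F/∂y)·y' = 0. Rearranging,
  dy/dx = -(∂F/∂x)/(∂F/∂y) = -(1/x)/(-1/y) = y/x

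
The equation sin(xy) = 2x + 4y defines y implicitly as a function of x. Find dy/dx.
Differentiate the relation implicitly: treat y = y(x) and apply the chain rule, so every y-derivative picks up a y' = dy/dx factor.

With everything moved to the left-hand side, differentiate term by term:
  d/dx[-2x] = -2
  d/dx[-4y] = -4·y'
  d/dx[sin(xy)] = (x·y' + y)·cos(xy)

Separating the contributions that come from x directly and those that come through y:
  without y':      y·cos(xy) - 2
  multiplying y':  x·cos(xy) - 4

so (y·cos(xy) - 2) + (x·cos(xy) - 4)·y' = 0, and therefore
  dy/dx = -(y·cos(xy) - 2)/(x·cos(xy) - 4) = (-y·cos(xy) + 2)/(x·cos(xy) - 4)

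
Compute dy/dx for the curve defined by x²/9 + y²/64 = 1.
Differentiate both sides with respect to x, treating y as y(x). By the chain rule, any term containing y contributes a factor of y' = dy/dx when we differentiate it.

Move every term to one side and write the relation as F(x, y) = 0. Term by term,
  d/dx[x^2/9] = 2x/9
  d/dx[y^2/64] = y·y'/32
  d/dx[-1] = 0

The pieces without y' make up ∂F/∂x and the coefficient of y' is ∂F/∂y:
  ∂F/∂x = 2x/9,
  ∂F/∂y = y/32.

Since d/dx[F] = ∂F/∂x + (∂F/∂y)·y' = 0, solve for y':
  (∂F/∂y)·y' = -∂F/∂x
  dy/dx = -(∂F/∂x)/(∂F/∂y) = -(2x/9)/(y/32) = -64x/(9y)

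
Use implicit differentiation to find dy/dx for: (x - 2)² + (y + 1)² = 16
Apply d/dx to both sides, remembering that y depends on x. Each occurrence of y therefore brings in a y' = dy/dx via the chain rule.

With F(x, y) equal to the left-hand side minus the right, differentiate F term by term:
  d/dx[(x - 2)^2] = 2x - 4
  d/dx[(y + 1)^2] = 2·y'(y + 1)
  d/dx[-16] = 0
Adding these up, d/dx[F] = 0 becomes
  (2x - 4) + (2y + 2)·y' = 0,
so isolating y',
  dy/dx = -(2x - 4)/(2y + 2) = (2 - x)/(y + 1)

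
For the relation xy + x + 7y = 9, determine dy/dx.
Apply d/dx to both sides, remembering that y depends on x. Each occurrence of y therefore brings in a y' = dy/dx via the chain rule.

With F(x, y) equal to the left-hand side minus the right, differentiate F term by term:
  d/dx[xy] = x·y' + y
  d/dx[x] = 1
  d/dx[7y] = 7·y'
  d/dx[-9] = 0
Adding these up, d/dx[F] = 0 becomes
  (y + 1) + (x + 7)·y' = 0,
so isolating y',
  dy/dx = -(y + 1)/(x + 7) = (-y - 1)/(x + 7)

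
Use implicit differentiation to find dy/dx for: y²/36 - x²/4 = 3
Take d/dx of both sides. Since y is implicitly a function of x, the chain rule attaches a y' = dy/dx factor whenever we differentiate through y.

Set F(x, y) = (left side) − (right side), so the curve is F = 0. Differentiating each term of F:
  d/dx[-x^2/4] = -x/2
  d/dx[y^2/36] = y·y'/18
  d/dx[-3] = 0

Collecting, the y'-free part is the partial derivative in x and the y' coefficient is the partial derivative in y:
  ∂F/∂x = -x/2
  ∂F/∂y = y/18

so d/dx[F(x, y(x))] = ∂F/∂x + (∂F/∂y)·y' = 0. Rearranging,
  dy/dx = -(∂F/∂x)/(∂F/∂y) = -(-x/2)/(y/18) = 9x/y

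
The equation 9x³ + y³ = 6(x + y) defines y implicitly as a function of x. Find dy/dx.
Differentiate both sides with respect to x, treating y as y(x). By the chain rule, any term containing y contributes a factor of y' = dy/dx when we differentiate it.

Move every term to one side and write the relation as F(x, y) = 0. Term by term,
  d/dx[9x^3] = 27x^2
  d/dx[-6x] = -6
  d/dx[y^3] = 3y^2·y'
  d/dx[-6y] = -6·y'

The pieces without y' make up ∂F/∂x and the coefficient of y' is ∂F/∂y:
  ∂F/∂x = 27x^2 - 6,
  ∂F/∂y = 3y^2 - 6.

Since d/dx[F] = ∂F/∂x + (∂F/∂y)·y' = 0, solve for y':
  (∂F/∂y)·y' = -∂F/∂x
  dy/dx = -(∂F/∂x)/(∂F/∂y) = -(27x^2 - 6)/(3y^2 - 6) = (2 - 9x^2)/(y^2 - 2)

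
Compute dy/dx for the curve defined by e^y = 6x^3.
Differentiate both sides with respect to x, treating y as y(x). By the chain rule, any term containing y contributes a factor of y' = dy/dx when we differentiate it.

Move every term to one side and write the relation as F(x, y) = 0. Term by term,
  d/dx[-6x^3] = -18x^2
  d/dx[e^(y)] = y'·e^(y)

The pieces without y' make up ∂F/∂x and the coefficient of y' is ∂F/∂y:
  ∂F/∂x = -18x^2,
  ∂F/∂y = e^(y).

Since d/dx[F] = ∂F/∂x + (∂F/∂y)·y' = 0, solve for y':
  (∂F/∂y)·y' = -∂F/∂x
  dy/dx = -(∂F/∂x)/(∂F/∂y) = -(-18x^2)/(e^(y)) = 18x^2e^(-y)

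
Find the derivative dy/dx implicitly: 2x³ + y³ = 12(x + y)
Take d/dx of both sides. Since y is implicitly a function of x, the chain rule attaches a y' = dy/dx factor whenever we differentiate through y.

Set F(x, y) = (left side) − (right side), so the curve is F = 0. Differentiating each term of F:
  d/dx[2x^3] = 6x^2
  d/dx[-12x] = -12
  d/dx[y^3] = 3y^2·y'
  d/dx[-12y] = -12·y'

Collecting, the y'-free part is the partial derivative in x and the y' coefficient is the partial derivative in y:
  ∂F/∂x = 6x^2 - 12
  ∂F/∂y = 3y^2 - 12

so d/dx[F(x, y(x))] = ∂F/∂x + (∂F/∂y)·y' = 0. Rearranging,
  dy/dx = -(∂F/∂x)/(∂F/∂y) = -(6x^2 - 12)/(3y^2 - 12) = 2(2 - x^2)/(y^2 - 4)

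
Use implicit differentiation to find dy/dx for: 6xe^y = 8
Differentiate the relation implicitly: treat y = y(x) and apply the chain rule, so every y-derivative picks up a y' = dy/dx factor.

With everything moved to the left-hand side, differentiate term by term:
  d/dx[6x·e^(y)] = 6x·y'·e^(y) + 6e^(y)
  d/dx[-8] = 0

Separating the contributions that come from x directly and those that come through y:
  without y':      6e^(y)
  multiplying y':  6x·e^(y)

so (6e^(y)) + (6x·e^(y))·y' = 0, and therefore
  dy/dx = -(6e^(y))/(6x·e^(y)) = -1/x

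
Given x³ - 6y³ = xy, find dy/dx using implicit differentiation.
Differentiate both sides with respect to x, treating y as y(x). By the chain rule, any term containing y contributes a factor of y' = dy/dx when we differentiate it.

Move every term to one side and write the relation as F(x, y) = 0. Term by term,
  d/dx[x^3] = 3x^2
  d/dx[-xy] = -x·y' - y
  d/dx[-6y^3] = -18y^2·y'

The pieces without y' make up ∂F/∂x and the coefficient of y' is ∂F/∂y:
  ∂F/∂x = 3x^2 - y,
  ∂F/∂y = -x - 18y^2.

Since d/dx[F] = ∂F/∂x + (∂F/∂y)·y' = 0, solve for y':
  (∂F/∂y)·y' = -∂F/∂x
  dy/dx = -(∂F/∂x)/(∂F/∂y) = -(3x^2 - y)/(-x - 18y^2) = (3x^2 - y)/(x + 18y^2)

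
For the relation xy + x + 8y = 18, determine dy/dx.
Apply d/dx to both sides, remembering that y depends on x. Each occurrence of y therefore brings in a y' = dy/dx via the chain rule.

With F(x, y) equal to the left-hand side minus the right, differentiate F term by term:
  d/dx[xy] = x·y' + y
  d/dx[x] = 1
  d/dx[8y] = 8·y'
  d/dx[-18] = 0
Adding these up, d/dx[F] = 0 becomes
  (y + 1) + (x + 8)·y' = 0,
so isolating y',
  dy/dx = -(y + 1)/(x + 8) = (-y - 1)/(x + 8)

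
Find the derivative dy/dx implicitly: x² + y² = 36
Differentiate the relation implicitly: treat y = y(x) and apply the chain rule, so every y-derivative picks up a y' = dy/dx factor.

With everything moved to the left-hand side, differentiate term by term:
  d/dx[x^2] = 2x
  d/dx[y^2] = 2y·y'
  d/dx[-36] = 0

Separating the contributions that come from x directly and those that come through y:
  without y':      2x
  multiplying y':  2y

so (2x) + (2y)·y' = 0, and therefore
  dy/dx = -(2x)/(2y) = -x/y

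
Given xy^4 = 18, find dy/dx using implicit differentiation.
Differentiate the relation implicitly: treat y = y(x) and apply the chain rule, so every y-derivative picks up a y' = dy/dx factor.

With everything moved to the left-hand side, differentiate term by term:
  d/dx[xy^4] = 4xy^3·y' + y^4
  d/dx[-18] = 0

Separating the contributions that come from x directly and those that come through y:
  without y':      y^4
  multiplying y':  4xy^3

so (y^4) + (4xy^3)·y' = 0, and therefore
  dy/dx = -(y^4)/(4xy^3) = -y/(4x)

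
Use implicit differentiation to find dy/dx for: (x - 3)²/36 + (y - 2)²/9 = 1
Apply d/dx to both sides, remembering that y depends on x. Each occurrence of y therefore brings in a y' = dy/dx via the chain rule.

With F(x, y) equal to the left-hand side minus the right, differentiate F term by term:
  d/dx[(x - 3)^2/36] = x/18 - 1/6
  d/dx[(y - 2)^2/9] = 2·y'(y - 2)/9
  d/dx[-1] = 0
Adding these up, d/dx[F] = 0 becomes
  (x/18 - 1/6) + (2y/9 - 4/9)·y' = 0,
so isolating y',
  dy/dx = -(x/18 - 1/6)/(2y/9 - 4/9)
        = -((x - 3)/18)/(2(y - 2)/9) = (3 - x)/(4(y - 2))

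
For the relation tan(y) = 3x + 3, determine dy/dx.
Differentiate both sides with respect to x, treating y as y(x). By the chain rule, any term containing y contributes a factor of y' = dy/dx when we differentiate it.

Move every term to one side and write the relation as F(x, y) = 0. Term by term,
  d/dx[-3x] = -3
  d/dx[tan(y)] = y'(tan(y)^2 + 1)
  d/dx[-3] = 0

The pieces without y' make up ∂F/∂x and the coefficient of y' is ∂F/∂y:
  ∂F/∂x = -3,
  ∂F/∂y = tan(y)^2 + 1.

Since d/dx[F] = ∂F/∂x + (∂F/∂y)·y' = 0, solve for y':
  (∂F/∂y)·y' = -∂F/∂x
  dy/dx = -(∂F/∂x)/(∂F/∂y) = -(-3)/(tan(y)^2 + 1) = 3cos(y)^2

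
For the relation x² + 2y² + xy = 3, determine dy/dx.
Differentiate the relation implicitly: treat y = y(x) and apply the chain rule, so every y-derivative picks up a y' = dy/dx factor.

With everything moved to the left-hand side, differentiate term by term:
  d/dx[x^2] = 2x
  d/dx[xy] = x·y' + y
  d/dx[2y^2] = 4y·y'
  d/dx[-3] = 0

Separating the contributions that come from x directly and those that come through y:
  without y':      2x + y
  multiplying y':  x + 4y

so (2x + y) + (x + 4y)·y' = 0, and therefore
  dy/dx = -(2x + y)/(x + 4y) = (-2x - y)/(x + 4y)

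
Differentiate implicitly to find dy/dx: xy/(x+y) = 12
Take d/dx of both sides. Since y is implicitly a function of x, the chain rule attaches a y' = dy/dx factor whenever we differentiate through y.

Set F(x, y) = (left side) − (right side), so the curve is F = 0. Differentiating each term of F:
  d/dx[xy/(x + y)] = xy(-y' - 1)/(x + y)^2 + x·y'/(x + y) + y/(x + y)
  d/dx[-12] = 0

Collecting, the y'-free part is the partial derivative in x and the y' coefficient is the partial derivative in y:
  ∂F/∂x = -xy/(x + y)^2 + y/(x + y)
  ∂F/∂y = -xy/(x + y)^2 + x/(x + y)

so d/dx[F(x, y(x))] = ∂F/∂x + (∂F/∂y)·y' = 0. Rearranging,
  dy/dx = -(∂F/∂x)/(∂F/∂y) = -(-xy/(x + y)^2 + y/(x + y))/(-xy/(x + y)^2 + x/(x + y))
        = -(y^2/(x + y)^2)/(x^2/(x + y)^2) = -y^2/x^2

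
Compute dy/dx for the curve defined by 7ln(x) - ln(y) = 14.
Differentiate both sides with respect to x, treating y as y(x). By the chain rule, any term containing y contributes a factor of y' = dy/dx when we differentiate it.

Move every term to one side and write the relation as F(x, y) = 0. Term by term,
  d/dx[7ln(x)] = 7/x
  d/dx[-ln(y)] = -y'/y
  d/dx[-14] = 0

The pieces without y' make up ∂F/∂x and the coefficient of y' is ∂F/∂y:
  ∂F/∂x = 7/x,
  ∂F/∂y = -1/y.

Since d/dx[F] = ∂F/∂x + (∂F/∂y)·y' = 0, solve for y':
  (∂F/∂y)·y' = -∂F/∂x
  dy/dx = -(∂F/∂x)/(∂F/∂y) = -(7/x)/(-1/y) = 7y/x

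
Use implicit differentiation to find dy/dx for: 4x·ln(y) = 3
Differentiate both sides with respect to x, treating y as y(x). By the chain rule, any term containing y contributes a factor of y' = dy/dx when we differentiate it.

Move every term to one side and write the relation as F(x, y) = 0. Term by term,
  d/dx[4x·ln(y)] = 4x·y'/y + 4ln(y)
  d/dx[-3] = 0

The pieces without y' make up ∂F/∂x and the coefficient of y' is ∂F/∂y:
  ∂F/∂x = 4ln(y),
  ∂F/∂y = 4x/y.

Since d/dx[F] = ∂F/∂x + (∂F/∂y)·y' = 0, solve for y':
  (∂F/∂y)·y' = -∂F/∂x
  dy/dx = -(∂F/∂x)/(∂F/∂y) = -(4ln(y))/(4x/y) = -y·ln(y)/x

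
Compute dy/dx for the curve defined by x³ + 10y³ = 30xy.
Take d/dx of both sides. Since y is implicitly a function of x, the chain rule attaches a y' = dy/dx factor whenever we differentiate through y.

Set F(x, y) = (left side) − (right side), so the curve is F = 0. Differentiating each term of F:
  d/dx[x^3] = 3x^2
  d/dx[-30xy] = -30x·y' - 30y
  d/dx[10y^3] = 30y^2·y'

Collecting, the y'-free part is the partial derivative in x and the y' coefficient is the partial derivative in y:
  ∂F/∂x = 3x^2 - 30y
  ∂F/∂y = -30x + 30y^2

so d/dx[F(x, y(x))] = ∂F/∂x + (∂F/∂y)·y' = 0. Rearranging,
  dy/dx = -(∂F/∂x)/(∂F/∂y) = -(3x^2 - 30y)/(-30x + 30y^2) = (x^2/10 - y)/(x - y^2)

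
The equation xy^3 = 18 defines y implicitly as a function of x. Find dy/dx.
Differentiate both sides with respect to x, treating y as y(x). By the chain rule, any term containing y contributes a factor of y' = dy/dx when we differentiate it.

Move every term to one side and write the relation as F(x, y) = 0. Term by term,
  d/dx[xy^3] = 3xy^2·y' + y^3
  d/dx[-18] = 0

The pieces without y' make up ∂F/∂x and the coefficient of y' is ∂F/∂y:
  ∂F/∂x = y^3,
  ∂F/∂y = 3xy^2.

Since d/dx[F] = ∂F/∂x + (∂F/∂y)·y' = 0, solve for y':
  (∂F/∂y)·y' = -∂F/∂x
  dy/dx = -(∂F/∂x)/(∂F/∂y) = -(y^3)/(3xy^2) = -y/(3x)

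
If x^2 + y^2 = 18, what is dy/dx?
Differentiate both sides with respect to x, treating y as y(x). By the chain rule, any term containing y contributes a factor of y' = dy/dx when we differentiate it.

Move every term to one side and write the relation as F(x, y) = 0. Term by term,
  d/dx[x^2] = 2x
  d/dx[y^2] = 2y·y'
  d/dx[-18] = 0

The pieces without y' make up ∂F/∂x and the coefficient of y' is ∂F/∂y:
  ∂F/∂x = 2x,
  ∂F/∂y = 2y.

Since d/dx[F] = ∂F/∂x + (∂F/∂y)·y' = 0, solve for y':
  (∂F/∂y)·y' = -∂F/∂x
  dy/dx = -(∂F/∂x)/(∂F/∂y) = -(2x)/(2y) = -x/y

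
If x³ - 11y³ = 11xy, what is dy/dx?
Differentiate both sides with respect to x, treating y as y(x). By the chain rule, any term containing y contributes a factor of y' = dy/dx when we differentiate it.

Move every term to one side and write the relation as F(x, y) = 0. Term by term,
  d/dx[x^3] = 3x^2
  d/dx[-11xy] = -11x·y' - 11y
  d/dx[-11y^3] = -33y^2·y'

The pieces without y' make up ∂F/∂x and the coefficient of y' is ∂F/∂y:
  ∂F/∂x = 3x^2 - 11y,
  ∂F/∂y = -11x - 33y^2.

Since d/dx[F] = ∂F/∂x + (∂F/∂y)·y' = 0, solve for y':
  (∂F/∂y)·y' = -∂F/∂x
  dy/dx = -(∂F/∂x)/(∂F/∂y) = -(3x^2 - 11y)/(-11x - 33y^2) = (3x^2/11 - y)/(x + 3y^2)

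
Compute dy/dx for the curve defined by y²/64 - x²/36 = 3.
Differentiate both sides with respect to x, treating y as y(x). By the chain rule, any term containing y contributes a factor of y' = dy/dx when we differentiate it.

Move every term to one side and write the relation as F(x, y) = 0. Term by term,
  d/dx[-x^2/36] = -x/18
  d/dx[y^2/64] = y·y'/32
  d/dx[-3] = 0

The pieces without y' make up ∂F/∂x and the coefficient of y' is ∂F/∂y:
  ∂F/∂x = -x/18,
  ∂F/∂y = y/32.

Since d/dx[F] = ∂F/∂x + (∂F/∂y)·y' = 0, solve for y':
  (∂F/∂y)·y' = -∂F/∂x
  dy/dx = -(∂F/∂x)/(∂F/∂y) = -(-x/18)/(y/32) = 16x/(9y)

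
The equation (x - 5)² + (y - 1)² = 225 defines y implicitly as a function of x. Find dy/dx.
Take d/dx of both sides. Since y is implicitly a function of x, the chain rule attaches a y' = dy/dx factor whenever we differentiate through y.

Set F(x, y) = (left side) − (right side), so the curve is F = 0. Differentiating each term of F:
  d/dx[(x - 5)^2] = 2x - 10
  d/dx[(y - 1)^2] = 2·y'(y - 1)
  d/dx[-225] = 0

Collecting, the y'-free part is the partial derivative in x and the y' coefficient is the partial derivative in y:
  ∂F/∂x = 2x - 10
  ∂F/∂y = 2y - 2

so d/dx[F(x, y(x))] = ∂F/∂x + (∂F/∂y)·y' = 0. Rearranging,
  dy/dx = -(∂F/∂x)/(∂F/∂y) = -(2x - 10)/(2y - 2) = (5 - x)/(y - 1)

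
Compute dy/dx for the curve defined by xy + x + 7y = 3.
Differentiate both sides with respect to x, treating y as y(x). By the chain rule, any term containing y contributes a factor of y' = dy/dx when we differentiate it.

Move every term to one side and write the relation as F(x, y) = 0. Term by term,
  d/dx[xy] = x·y' + y
  d/dx[x] = 1
  d/dx[7y] = 7·y'
  d/dx[-3] = 0

The pieces without y' make up ∂F/∂x and the coefficient of y' is ∂F/∂y:
  ∂F/∂x = y + 1,
  ∂F/∂y = x + 7.

Since d/dx[F] = ∂F/∂x + (∂F/∂y)·y' = 0, solve for y':
  (∂F/∂y)·y' = -∂F/∂x
  dy/dx = -(∂F/∂x)/(∂F/∂y) = -(y + 1)/(x + 7) = (-y - 1)/(x + 7)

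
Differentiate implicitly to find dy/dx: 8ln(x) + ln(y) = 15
Take d/dx of both sides. Since y is implicitly a function of x, the chain rule attaches a y' = dy/dx factor whenever we differentiate through y.

Set F(x, y) = (left side) − (right side), so the curve is F = 0. Differentiating each term of F:
  d/dx[8ln(x)] = 8/x
  d/dx[ln(y)] = y'/y
  d/dx[-15] = 0

Collecting, the y'-free part is the partial derivative in x and the y' coefficient is the partial derivative in y:
  ∂F/∂x = 8/x
  ∂F/∂y = 1/y

so d/dx[F(x, y(x))] = ∂F/∂x + (∂F/∂y)·y' = 0. Rearranging,
  dy/dx = -(∂F/∂x)/(∂F/∂y) = -(8/x)/(1/y) = -8y/x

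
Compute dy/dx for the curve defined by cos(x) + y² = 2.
Apply d/dx to both sides, remembering that y depends on x. Each occurrence of y therefore brings in a y' = dy/dx via the chain rule.

With F(x, y) equal to the left-hand side minus the right, differentiate F term by term:
  d/dx[y^2] = 2y·y'
  d/dx[cos(x)] = -sin(x)
  d/dx[-2] = 0
Adding these up, d/dx[F] = 0 becomes
  (-sin(x)) + (2y)·y' = 0,
so isolating y',
  dy/dx = -(-sin(x))/(2y) = sin(x)/(2y)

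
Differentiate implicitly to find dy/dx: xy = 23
Apply d/dx to both sides, remembering that y depends on x. Each occurrence of y therefore brings in a y' = dy/dx via the chain rule.

With F(x, y) equal to the left-hand side minus the right, differentiate F term by term:
  d/dx[xy] = x·y' + y
  d/dx[-23] = 0
Adding these up, d/dx[F] = 0 becomes
  (y) + (x)·y' = 0,
so isolating y',
  dy/dx = -(y)/(x) = -y/x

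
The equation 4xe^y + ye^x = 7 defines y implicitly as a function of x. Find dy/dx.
Differentiate both sides with respect to x, treating y as y(x). By the chain rule, any term containing y contributes a factor of y' = dy/dx when we differentiate it.

Move every term to one side and write the relation as F(x, y) = 0. Term by term,
  d/dx[4x·e^(y)] = 4x·y'·e^(y) + 4e^(y)
  d/dx[y·e^(x)] = y·e^(x) + y'·e^(x)
  d/dx[-7] = 0

The pieces without y' make up ∂F/∂x and the coefficient of y' is ∂F/∂y:
  ∂F/∂x = y·e^(x) + 4e^(y),
  ∂F/∂y = 4x·e^(y) + e^(x).

Since d/dx[F] = ∂F/∂x + (∂F/∂y)·y' = 0, solve for y':
  (∂F/∂y)·y' = -∂F/∂x
  dy/dx = -(∂F/∂x)/(∂F/∂y) = -(y·e^(x) + 4e^(y))/(4x·e^(y) + e^(x)) = (-y·e^(x) - 4e^(y))/(4x·e^(y) + e^(x))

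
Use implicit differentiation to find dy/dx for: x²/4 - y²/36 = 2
Apply d/dx to both sides, remembering that y depends on x. Each occurrence of y therefore brings in a y' = dy/dx via the chain rule.

With F(x, y) equal to the left-hand side minus the right, differentiate F term by term:
  d/dx[x^2/4] = x/2
  d/dx[-y^2/36] = -y·y'/18
  d/dx[-2] = 0
Adding these up, d/dx[F] = 0 becomes
  (x/2) + (-y/18)·y' = 0,
so isolating y',
  dy/dx = -(x/2)/(-y/18) = 9x/y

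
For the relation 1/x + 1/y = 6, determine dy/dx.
Differentiate both sides with respect to x, treating y as y(x). By the chain rule, any term containing y contributes a factor of y' = dy/dx when we differentiate it.

Move every term to one side and write the relation as F(x, y) = 0. Term by term,
  d/dx[1/y] = -y'/y^2
  d/dx[1/x] = -1/x^2
  d/dx[-6] = 0

The pieces without y' make up ∂F/∂x and the coefficient of y' is ∂F/∂y:
  ∂F/∂x = -1/x^2,
  ∂F/∂y = -1/y^2.

Since d/dx[F] = ∂F/∂x + (∂F/∂y)·y' = 0, solve for y':
  (∂F/∂y)·y' = -∂F/∂x
  dy/dx = -(∂F/∂x)/(∂F/∂y) = -(-1/x^2)/(-1/y^2) = -y^2/x^2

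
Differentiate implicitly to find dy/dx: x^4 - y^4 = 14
Take d/dx of both sides. Since y is implicitly a function of x, the chain rule attaches a y' = dy/dx factor whenever we differentiate through y.

Set F(x, y) = (left side) − (right side), so the curve is F = 0. Differentiating each term of F:
  d/dx[x^4] = 4x^3
  d/dx[-y^4] = -4y^3·y'
  d/dx[-14] = 0

Collecting, the y'-free part is the partial derivative in x and the y' coefficient is the partial derivative in y:
  ∂F/∂x = 4x^3
  ∂F/∂y = -4y^3

so d/dx[F(x, y(x))] = ∂F/∂x + (∂F/∂y)·y' = 0. Rearranging,
  dy/dx = -(∂F/∂x)/(∂F/∂y) = -(4x^3)/(-4y^3) = x^3/y^3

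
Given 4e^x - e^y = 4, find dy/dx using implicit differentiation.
Differentiate both sides with respect to x, treating y as y(x). By the chain rule, any term containing y contributes a factor of y' = dy/dx when we differentiate it.

Move every term to one side and write the relation as F(x, y) = 0. Term by term,
  d/dx[4e^(x)] = 4e^(x)
  d/dx[-e^(y)] = -y'·e^(y)
  d/dx[-4] = 0

The pieces without y' make up ∂F/∂x and the coefficient of y' is ∂F/∂y:
  ∂F/∂x = 4e^(x),
  ∂F/∂y = -e^(y).

Since d/dx[F] = ∂F/∂x + (∂F/∂y)·y' = 0, solve for y':
  (∂F/∂y)·y' = -∂F/∂x
  dy/dx = -(∂F/∂x)/(∂F/∂y) = -(4e^(x))/(-e^(y)) = 4e^(x - y)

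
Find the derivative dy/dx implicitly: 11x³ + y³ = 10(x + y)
Differentiate both sides with respect to x, treating y as y(x). By the chain rule, any term containing y contributes a factor of y' = dy/dx when we differentiate it.

Move every term to one side and write the relation as F(x, y) = 0. Term by term,
  d/dx[11x^3] = 33x^2
  d/dx[-10x] = -10
  d/dx[y^3] = 3y^2·y'
  d/dx[-10y] = -10·y'

The pieces without y' make up ∂F/∂x and the coefficient of y' is ∂F/∂y:
  ∂F/∂x = 33x^2 - 10,
  ∂F/∂y = 3y^2 - 10.

Since d/dx[F] = ∂F/∂x + (∂F/∂y)·y' = 0, solve for y':
  (∂F/∂y)·y' = -∂F/∂x
  dy/dx = -(∂F/∂x)/(∂F/∂y) = -(33x^2 - 10)/(3y^2 - 10) = (10 - 33x^2)/(3y^2 - 10)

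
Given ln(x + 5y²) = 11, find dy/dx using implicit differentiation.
Differentiate both sides with respect to x, treating y as y(x). By the chain rule, any term containing y contributes a factor of y' = dy/dx when we differentiate it.

Move every term to one side and write the relation as F(x, y) = 0. Term by term,
  d/dx[ln(x + 5y^2)] = (10y·y' + 1)/(x + 5y^2)
  d/dx[-11] = 0

The pieces without y' make up ∂F/∂x and the coefficient of y' is ∂F/∂y:
  ∂F/∂x = 1/(x + 5y^2),
  ∂F/∂y = 10y/(x + 5y^2).

Since d/dx[F] = ∂F/∂x + (∂F/∂y)·y' = 0, solve for y':
  (∂F/∂y)·y' = -∂F/∂x
  dy/dx = -(∂F/∂x)/(∂F/∂y) = -(1/(x + 5y^2))/(10y/(x + 5y^2)) = -1/(10y)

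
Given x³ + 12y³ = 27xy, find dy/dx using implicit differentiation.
Apply d/dx to both sides, remembering that y depends on x. Each occurrence of y therefore brings in a y' = dy/dx via the chain rule.

With F(x, y) equal to the left-hand side minus the right, differentiate F term by term:
  d/dx[x^3] = 3x^2
  d/dx[-27xy] = -27x·y' - 27y
  d/dx[12y^3] = 36y^2·y'
Adding these up, d/dx[F] = 0 becomes
  (3x^2 - 27y) + (-27x + 36y^2)·y' = 0,
so isolating y',
  dy/dx = -(3x^2 - 27y)/(-27x + 36y^2) = (x^2 - 9y)/(3(3x - 4y^2))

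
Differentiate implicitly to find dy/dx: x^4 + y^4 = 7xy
Take d/dx of both sides. Since y is implicitly a function of x, the chain rule attaches a y' = dy/dx factor whenever we differentiate through y.

Set F(x, y) = (left side) − (right side), so the curve is F = 0. Differentiating each term of F:
  d/dx[x^4] = 4x^3
  d/dx[-7xy] = -7x·y' - 7y
  d/dx[y^4] = 4y^3·y'

Collecting, the y'-free part is the partial derivative in x and the y' coefficient is the partial derivative in y:
  ∂F/∂x = 4x^3 - 7y
  ∂F/∂y = -7x + 4y^3

so d/dx[F(x, y(x))] = ∂F/∂x + (∂F/∂y)·y' = 0. Rearranging,
  dy/dx = -(∂F/∂x)/(∂F/∂y) = -(4x^3 - 7y)/(-7x + 4y^3) = (4x^3 - 7y)/(7x - 4y^3)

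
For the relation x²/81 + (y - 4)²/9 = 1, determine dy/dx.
Take d/dx of both sides. Since y is implicitly a function of x, the chain rule attaches a y' = dy/dx factor whenever we differentiate through y.

Set F(x, y) = (left side) − (right side), so the curve is F = 0. Differentiating each term of F:
  d/dx[x^2/81] = 2x/81
  d/dx[(y - 4)^2/9] = 2·y'(y - 4)/9
  d/dx[-1] = 0

Collecting, the y'-free part is the partial derivative in x and the y' coefficient is the partial derivative in y:
  ∂F/∂x = 2x/81
  ∂F/∂y = 2y/9 - 8/9

so d/dx[F(x, y(x))] = ∂F/∂x + (∂F/∂y)·y' = 0. Rearranging,
  dy/dx = -(∂F/∂x)/(∂F/∂y) = -(2x/81)/(2y/9 - 8/9)
        = -(2x/81)/(2(y - 4)/9) = -x/(9y - 36)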